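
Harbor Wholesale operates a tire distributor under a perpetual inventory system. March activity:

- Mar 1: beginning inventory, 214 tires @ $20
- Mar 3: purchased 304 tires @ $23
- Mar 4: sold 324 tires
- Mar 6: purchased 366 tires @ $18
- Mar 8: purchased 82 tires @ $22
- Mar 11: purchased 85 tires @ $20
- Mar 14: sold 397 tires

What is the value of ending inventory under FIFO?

Mar 4, 324 sold [FIFO — oldest first]: 214 @ $20 + 110 @ $23 = $6,810
Mar 14, 397 sold [FIFO — oldest first]: 194 @ $23 + 203 @ $18 = $8,116
Total COGS = $6,810 + $8,116 = $14,926
Ending inventory: 163 @ $18 + 82 @ $22 + 85 @ $20 = $6,438
Check: goods available $21,364 = COGS $14,926 + ending $6,438

Ending inventory = $6,438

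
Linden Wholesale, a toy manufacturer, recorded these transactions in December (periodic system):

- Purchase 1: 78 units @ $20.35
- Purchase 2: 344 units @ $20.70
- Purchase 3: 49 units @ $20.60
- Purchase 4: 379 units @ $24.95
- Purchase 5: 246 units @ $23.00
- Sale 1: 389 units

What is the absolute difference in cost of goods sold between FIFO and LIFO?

FIFO COGS: 78 @ $20.35 + 311 @ $20.70 = $8,025.00
LIFO COGS: 246 @ $23.00 + 143 @ $24.95 = $9,225.85
Difference = |$8,025.00 − $9,225.85| = $1,200.85

$1,200.85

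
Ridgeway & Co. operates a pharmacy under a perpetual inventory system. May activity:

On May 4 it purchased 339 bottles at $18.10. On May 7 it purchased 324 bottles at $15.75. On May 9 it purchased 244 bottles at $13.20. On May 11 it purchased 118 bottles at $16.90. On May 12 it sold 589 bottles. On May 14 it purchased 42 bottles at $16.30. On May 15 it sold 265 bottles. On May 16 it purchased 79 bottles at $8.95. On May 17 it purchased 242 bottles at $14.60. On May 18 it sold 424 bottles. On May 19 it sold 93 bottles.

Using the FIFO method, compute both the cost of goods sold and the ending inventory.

May 12, 589 sold [FIFO — oldest first]: 339 @ $18.10 + 250 @ $15.75 = $10,073.40
May 15, 265 sold [FIFO — oldest first]: 74 @ $15.75 + 191 @ $13.20 = $3,686.70
May 18, 424 sold [FIFO — oldest first]: 53 @ $13.20 + 118 @ $16.90 + 42 @ $16.30 + 79 @ $8.95 + 132 @ $14.60 = $6,012.65
May 19, 93 sold [FIFO — oldest first]: 93 @ $14.60 = $1,357.80
Total COGS = $10,073.40 + $3,686.70 + $6,012.65 + $1,357.80 = $21,130.55
Ending inventory: 17 @ $14.60 = $248.20

COGS = $21,130.55; ending inventory = $248.20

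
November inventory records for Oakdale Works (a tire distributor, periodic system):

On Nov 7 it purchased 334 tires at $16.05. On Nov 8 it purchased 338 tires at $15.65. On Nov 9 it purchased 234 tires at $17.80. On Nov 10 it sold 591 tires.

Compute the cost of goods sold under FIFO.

Nov 10, 591 sold [FIFO — oldest first]: 334 @ $16.05 + 257 @ $15.65 = $9,382.75
Ending inventory: 81 @ $15.65 + 234 @ $17.80 = $5,432.85
Check: goods available $14,815.60 = COGS $9,382.75 + ending $5,432.85

COGS = $9,382.75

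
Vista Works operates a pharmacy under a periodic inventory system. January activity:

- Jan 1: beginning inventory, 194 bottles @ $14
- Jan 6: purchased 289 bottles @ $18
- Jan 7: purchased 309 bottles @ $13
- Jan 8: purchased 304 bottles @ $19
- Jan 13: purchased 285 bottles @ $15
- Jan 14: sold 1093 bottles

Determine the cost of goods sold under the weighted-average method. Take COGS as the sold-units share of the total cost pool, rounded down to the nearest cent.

Jan 14, sell 1093: 1093/1381 × $21,986.00 → $17,400.93
Ending inventory (cost pool remaining) = $4,585.07

COGS = $17,400.93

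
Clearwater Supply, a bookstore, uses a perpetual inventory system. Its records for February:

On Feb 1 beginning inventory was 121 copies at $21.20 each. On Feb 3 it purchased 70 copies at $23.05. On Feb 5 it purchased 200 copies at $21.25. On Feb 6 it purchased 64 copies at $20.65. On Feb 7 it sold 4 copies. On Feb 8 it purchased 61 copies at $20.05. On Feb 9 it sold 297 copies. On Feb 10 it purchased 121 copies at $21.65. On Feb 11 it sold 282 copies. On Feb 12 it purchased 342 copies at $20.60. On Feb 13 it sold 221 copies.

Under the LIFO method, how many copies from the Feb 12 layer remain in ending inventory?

121

Feb 7, 4 sold [LIFO — newest first]: 4 @ $20.65 = $82.60
Feb 9, 297 sold [LIFO — newest first]: 61 @ $20.05 + 60 @ $20.65 + 176 @ $21.25 = $6,202.05
Feb 11, 282 sold [LIFO — newest first]: 121 @ $21.65 + 24 @ $21.25 + 70 @ $23.05 + 67 @ $21.20 = $6,163.55
Feb 13, 221 sold [LIFO — newest first]: 221 @ $20.60 = $4,552.60
Total COGS = $82.60 + $6,202.05 + $6,163.55 + $4,552.60 = $17,000.80
Ending inventory: 54 @ $21.20 + 121 @ $20.60 = $3,637.40
Check: goods available $20,638.20 = COGS $17,000.80 + ending $3,637.40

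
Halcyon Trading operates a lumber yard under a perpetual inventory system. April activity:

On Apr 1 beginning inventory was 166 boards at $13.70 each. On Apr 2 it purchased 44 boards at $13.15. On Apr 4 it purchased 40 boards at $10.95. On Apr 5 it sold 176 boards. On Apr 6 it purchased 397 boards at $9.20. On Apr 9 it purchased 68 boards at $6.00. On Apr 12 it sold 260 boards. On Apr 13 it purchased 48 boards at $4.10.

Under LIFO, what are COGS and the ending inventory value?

Apr 5, 176 sold [LIFO — newest first]: 40 @ $10.95 + 44 @ $13.15 + 92 @ $13.70 = $2,277.00
Apr 12, 260 sold [LIFO — newest first]: 68 @ $6.00 + 192 @ $9.20 = $2,174.40
Total COGS = $2,277.00 + $2,174.40 = $4,451.40
Ending inventory: 74 @ $13.70 + 205 @ $9.20 + 48 @ $4.10 = $3,096.60
Check: goods available $7,548.00 = COGS $4,451.40 + ending $3,096.60

COGS = $4,451.40; ending inventory = $3,096.60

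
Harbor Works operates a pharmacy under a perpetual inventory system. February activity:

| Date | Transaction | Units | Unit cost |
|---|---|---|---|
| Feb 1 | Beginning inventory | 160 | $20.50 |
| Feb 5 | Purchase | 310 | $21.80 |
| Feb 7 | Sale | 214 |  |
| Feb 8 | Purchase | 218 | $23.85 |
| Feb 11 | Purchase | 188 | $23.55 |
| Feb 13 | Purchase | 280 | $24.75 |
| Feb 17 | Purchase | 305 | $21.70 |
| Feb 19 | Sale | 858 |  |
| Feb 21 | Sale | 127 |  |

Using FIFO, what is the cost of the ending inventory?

Ending inventory = $5,685.40

Feb 7, 214 sold [FIFO — oldest first]: 160 @ $20.50 + 54 @ $21.80 = $4,457.20
Feb 19, 858 sold [FIFO — oldest first]: 256 @ $21.80 + 218 @ $23.85 + 188 @ $23.55 + 196 @ $24.75 = $20,058.50
Feb 21, 127 sold [FIFO — oldest first]: 84 @ $24.75 + 43 @ $21.70 = $3,012.10
Total COGS = $4,457.20 + $20,058.50 + $3,012.10 = $27,527.80
Ending inventory: 262 @ $21.70 = $5,685.40
Check: goods available $33,213.20 = COGS $27,527.80 + ending $5,685.40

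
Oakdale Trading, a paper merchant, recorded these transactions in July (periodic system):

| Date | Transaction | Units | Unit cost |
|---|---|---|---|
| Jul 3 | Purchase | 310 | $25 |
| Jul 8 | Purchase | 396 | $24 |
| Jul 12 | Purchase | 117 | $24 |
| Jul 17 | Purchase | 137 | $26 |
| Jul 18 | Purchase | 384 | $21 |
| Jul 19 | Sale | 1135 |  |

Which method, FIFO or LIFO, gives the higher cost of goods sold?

FIFO

FIFO COGS: 310 @ $25 + 396 @ $24 + 117 @ $24 + 137 @ $26 + 175 @ $21 = $27,299
LIFO COGS: 384 @ $21 + 137 @ $26 + 117 @ $24 + 396 @ $24 + 101 @ $25 = $26,463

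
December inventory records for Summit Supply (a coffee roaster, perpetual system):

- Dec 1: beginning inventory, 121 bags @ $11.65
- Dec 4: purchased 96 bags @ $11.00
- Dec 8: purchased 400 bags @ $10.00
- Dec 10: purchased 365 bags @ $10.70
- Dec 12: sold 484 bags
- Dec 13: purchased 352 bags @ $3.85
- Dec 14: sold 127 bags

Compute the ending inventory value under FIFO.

Ending inventory = $5,320.70

Dec 12, 484 sold [FIFO — oldest first]: 121 @ $11.65 + 96 @ $11.00 + 267 @ $10.00 = $5,135.65
Dec 14, 127 sold [FIFO — oldest first]: 127 @ $10.00 = $1,270.00
Total COGS = $5,135.65 + $1,270.00 = $6,405.65
Ending inventory: 6 @ $10.00 + 365 @ $10.70 + 352 @ $3.85 = $5,320.70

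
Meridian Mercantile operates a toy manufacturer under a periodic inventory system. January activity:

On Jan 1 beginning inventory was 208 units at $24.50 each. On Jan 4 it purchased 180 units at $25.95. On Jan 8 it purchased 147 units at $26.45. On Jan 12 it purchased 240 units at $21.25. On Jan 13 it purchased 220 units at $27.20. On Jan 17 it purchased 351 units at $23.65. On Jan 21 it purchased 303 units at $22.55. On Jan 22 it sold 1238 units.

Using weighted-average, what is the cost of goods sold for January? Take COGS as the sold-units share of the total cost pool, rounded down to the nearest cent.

Jan 22, sell 1238: 1238/1649 × $39,872.95 → $29,934.93
Ending inventory (cost pool remaining) = $9,938.02

COGS = $29,934.93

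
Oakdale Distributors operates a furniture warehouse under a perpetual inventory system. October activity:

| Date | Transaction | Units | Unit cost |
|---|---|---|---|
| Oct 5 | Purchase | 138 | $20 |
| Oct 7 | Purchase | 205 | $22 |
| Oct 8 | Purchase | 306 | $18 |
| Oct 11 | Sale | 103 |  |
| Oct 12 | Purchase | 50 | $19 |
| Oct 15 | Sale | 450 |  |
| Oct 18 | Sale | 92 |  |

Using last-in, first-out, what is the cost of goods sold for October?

Oct 11, 103 sold [LIFO — newest first]: 103 @ $18 = $1,854
Oct 15, 450 sold [LIFO — newest first]: 50 @ $19 + 203 @ $18 + 197 @ $22 = $8,938
Oct 18, 92 sold [LIFO — newest first]: 8 @ $22 + 84 @ $20 = $1,856
Total COGS = $1,854 + $8,938 + $1,856 = $12,648
Ending inventory: 54 @ $20 = $1,080

COGS = $12,648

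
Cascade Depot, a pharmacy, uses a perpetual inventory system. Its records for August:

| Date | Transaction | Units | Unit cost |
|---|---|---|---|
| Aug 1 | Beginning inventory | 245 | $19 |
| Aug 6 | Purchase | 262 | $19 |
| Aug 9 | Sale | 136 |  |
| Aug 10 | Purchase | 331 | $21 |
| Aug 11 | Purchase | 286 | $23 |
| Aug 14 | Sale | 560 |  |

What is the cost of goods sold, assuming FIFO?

COGS = $13,602

Aug 9, 136 sold [FIFO — oldest first]: 136 @ $19 = $2,584
Aug 14, 560 sold [FIFO — oldest first]: 109 @ $19 + 262 @ $19 + 189 @ $21 = $11,018
Total COGS = $2,584 + $11,018 = $13,602
Ending inventory: 142 @ $21 + 286 @ $23 = $9,560
Check: goods available $23,162 = COGS $13,602 + ending $9,560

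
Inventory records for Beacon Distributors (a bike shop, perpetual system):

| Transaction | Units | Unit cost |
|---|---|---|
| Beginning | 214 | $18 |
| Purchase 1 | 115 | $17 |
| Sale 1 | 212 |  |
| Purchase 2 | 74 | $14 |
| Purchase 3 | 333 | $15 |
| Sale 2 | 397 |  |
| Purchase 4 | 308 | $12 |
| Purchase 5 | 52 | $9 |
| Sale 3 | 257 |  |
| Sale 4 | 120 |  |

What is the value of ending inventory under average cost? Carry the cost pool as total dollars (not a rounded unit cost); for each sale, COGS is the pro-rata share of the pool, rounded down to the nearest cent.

After Beginning: 214 on hand, pool $3,852.00 (≈ $18.0000 each)
After Purchase 1: 329 on hand, pool $5,807.00 (≈ $17.6505 each)
Sale 1, sell 212: 212/329 × $5,807.00 → $3,741.89
After Purchase 2: 191 on hand, pool $3,101.11 (≈ $16.2362 each)
After Purchase 3: 524 on hand, pool $8,096.11 (≈ $15.4506 each)
Sale 2, sell 397: 397/524 × $8,096.11 → $6,133.88
After Purchase 4: 435 on hand, pool $5,658.23 (≈ $13.0074 each)
After Purchase 5: 487 on hand, pool $6,126.23 (≈ $12.5795 each)
Sale 3, sell 257: 257/487 × $6,126.23 → $3,232.93
Sale 4, sell 120: 120/230 × $2,893.30 → $1,509.54
Total COGS = $3,741.89 + $6,133.88 + $3,232.93 + $1,509.54 = $14,618.24
Ending inventory (cost pool remaining) = $1,383.76
Check: goods available $16,002.00 = COGS $14,618.24 + ending $1,383.76

Ending inventory = $1,383.76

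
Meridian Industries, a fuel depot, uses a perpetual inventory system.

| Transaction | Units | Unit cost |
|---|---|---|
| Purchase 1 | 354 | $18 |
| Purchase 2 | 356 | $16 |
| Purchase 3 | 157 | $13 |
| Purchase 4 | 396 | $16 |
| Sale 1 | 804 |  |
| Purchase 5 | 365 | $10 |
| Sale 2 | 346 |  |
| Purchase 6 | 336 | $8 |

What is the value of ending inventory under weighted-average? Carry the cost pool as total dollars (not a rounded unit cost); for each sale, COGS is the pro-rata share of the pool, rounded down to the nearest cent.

After Purchase 1: 354 on hand, pool $6,372.00 (≈ $18.0000 each)
After Purchase 2: 710 on hand, pool $12,068.00 (≈ $16.9972 each)
After Purchase 3: 867 on hand, pool $14,109.00 (≈ $16.2734 each)
After Purchase 4: 1263 on hand, pool $20,445.00 (≈ $16.1876 each)
Sale 1, sell 804: 804/1263 × $20,445.00 → $13,014.86
After Purchase 5: 824 on hand, pool $11,080.14 (≈ $13.4468 each)
Sale 2, sell 346: 346/824 × $11,080.14 → $4,652.58
After Purchase 6: 814 on hand, pool $9,115.56 (≈ $11.1985 each)
Total COGS = $13,014.86 + $4,652.58 = $17,667.44
Ending inventory (cost pool remaining) = $9,115.56

Ending inventory = $9,115.56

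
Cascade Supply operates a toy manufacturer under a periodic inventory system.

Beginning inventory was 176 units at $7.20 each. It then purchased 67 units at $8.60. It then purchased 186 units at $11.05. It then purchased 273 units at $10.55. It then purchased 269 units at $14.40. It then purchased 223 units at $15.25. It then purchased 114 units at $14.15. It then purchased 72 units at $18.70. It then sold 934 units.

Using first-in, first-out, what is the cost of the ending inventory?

Sale 1 (934) [FIFO — oldest first]: 176 @ $7.20 + 67 @ $8.60 + 186 @ $11.05 + 273 @ $10.55 + 232 @ $14.40 = $10,119.65
Ending inventory: 37 @ $14.40 + 223 @ $15.25 + 114 @ $14.15 + 72 @ $18.70 = $6,893.05
Check: goods available $17,012.70 = COGS $10,119.65 + ending $6,893.05

Ending inventory = $6,893.05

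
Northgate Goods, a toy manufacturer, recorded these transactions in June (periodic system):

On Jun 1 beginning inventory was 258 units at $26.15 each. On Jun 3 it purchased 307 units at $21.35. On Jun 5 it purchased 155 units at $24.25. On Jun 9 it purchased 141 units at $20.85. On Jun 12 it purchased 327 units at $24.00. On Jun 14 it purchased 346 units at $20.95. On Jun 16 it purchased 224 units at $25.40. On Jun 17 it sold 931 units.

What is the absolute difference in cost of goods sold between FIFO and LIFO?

FIFO COGS: 258 @ $26.15 + 307 @ $21.35 + 155 @ $24.25 + 141 @ $20.85 + 70 @ $24.00 = $21,679.75
LIFO COGS: 224 @ $25.40 + 346 @ $20.95 + 327 @ $24.00 + 34 @ $20.85 = $21,495.20
Difference = |$21,679.75 − $21,495.20| = $184.55

$184.55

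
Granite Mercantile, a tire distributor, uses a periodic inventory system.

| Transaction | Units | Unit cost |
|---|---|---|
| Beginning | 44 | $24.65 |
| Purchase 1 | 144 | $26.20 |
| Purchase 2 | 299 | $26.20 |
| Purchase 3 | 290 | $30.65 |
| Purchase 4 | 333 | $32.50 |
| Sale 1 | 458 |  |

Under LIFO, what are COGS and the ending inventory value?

Sale 1 (458) [LIFO — newest first]: 333 @ $32.50 + 125 @ $30.65 = $14,653.75
Ending inventory: 44 @ $24.65 + 144 @ $26.20 + 299 @ $26.20 + 165 @ $30.65 = $17,748.45

COGS = $14,653.75; ending inventory = $17,748.45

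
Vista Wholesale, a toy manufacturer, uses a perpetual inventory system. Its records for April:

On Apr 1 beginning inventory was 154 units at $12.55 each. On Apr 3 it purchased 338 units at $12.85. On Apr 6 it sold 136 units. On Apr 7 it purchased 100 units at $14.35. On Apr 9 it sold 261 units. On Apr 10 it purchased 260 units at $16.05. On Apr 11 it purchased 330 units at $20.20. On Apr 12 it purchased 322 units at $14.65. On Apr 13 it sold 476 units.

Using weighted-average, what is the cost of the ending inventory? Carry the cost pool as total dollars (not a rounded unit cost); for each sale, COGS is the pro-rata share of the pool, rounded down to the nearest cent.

Ending inventory = $10,323.96

After Apr 1: 154 on hand, pool $1,932.70 (≈ $12.5500 each)
After Apr 3: 492 on hand, pool $6,276.00 (≈ $12.7561 each)
Apr 6, sell 136: 136/492 × $6,276.00 → $1,734.82
After Apr 7: 456 on hand, pool $5,976.18 (≈ $13.1057 each)
Apr 9, sell 261: 261/456 × $5,976.18 → $3,420.57
After Apr 10: 455 on hand, pool $6,728.61 (≈ $14.7882 each)
After Apr 11: 785 on hand, pool $13,394.61 (≈ $17.0632 each)
After Apr 12: 1107 on hand, pool $18,111.91 (≈ $16.3613 each)
Apr 13, sell 476: 476/1107 × $18,111.91 → $7,787.95
Total COGS = $1,734.82 + $3,420.57 + $7,787.95 = $12,943.34
Ending inventory (cost pool remaining) = $10,323.96
Check: goods available $23,267.30 = COGS $12,943.34 + ending $10,323.96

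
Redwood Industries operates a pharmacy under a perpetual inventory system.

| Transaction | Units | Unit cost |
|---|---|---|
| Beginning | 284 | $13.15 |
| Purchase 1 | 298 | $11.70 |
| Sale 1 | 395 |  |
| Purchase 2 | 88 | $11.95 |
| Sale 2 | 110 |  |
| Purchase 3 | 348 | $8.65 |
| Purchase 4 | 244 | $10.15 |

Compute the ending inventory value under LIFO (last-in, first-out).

Sale 1 (395) [LIFO — newest first]: 298 @ $11.70 + 97 @ $13.15 = $4,762.15
Sale 2 (110) [LIFO — newest first]: 88 @ $11.95 + 22 @ $13.15 = $1,340.90
Total COGS = $4,762.15 + $1,340.90 = $6,103.05
Ending inventory: 165 @ $13.15 + 348 @ $8.65 + 244 @ $10.15 = $7,656.55
Check: goods available $13,759.60 = COGS $6,103.05 + ending $7,656.55

Ending inventory = $7,656.55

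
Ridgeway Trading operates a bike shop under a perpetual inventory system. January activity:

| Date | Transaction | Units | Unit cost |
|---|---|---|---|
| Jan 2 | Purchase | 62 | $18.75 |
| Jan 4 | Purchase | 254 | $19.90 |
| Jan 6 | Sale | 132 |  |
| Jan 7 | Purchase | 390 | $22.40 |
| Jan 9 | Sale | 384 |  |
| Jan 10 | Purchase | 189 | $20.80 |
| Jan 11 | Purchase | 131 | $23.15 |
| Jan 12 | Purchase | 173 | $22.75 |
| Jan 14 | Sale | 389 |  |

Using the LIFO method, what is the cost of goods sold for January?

Jan 6, 132 sold [LIFO — newest first]: 132 @ $19.90 = $2,626.80
Jan 9, 384 sold [LIFO — newest first]: 384 @ $22.40 = $8,601.60
Jan 14, 389 sold [LIFO — newest first]: 173 @ $22.75 + 131 @ $23.15 + 85 @ $20.80 = $8,736.40
Total COGS = $2,626.80 + $8,601.60 + $8,736.40 = $19,964.80
Ending inventory: 62 @ $18.75 + 122 @ $19.90 + 6 @ $22.40 + 104 @ $20.80 = $5,887.90
Check: goods available $25,852.70 = COGS $19,964.80 + ending $5,887.90

COGS = $19,964.80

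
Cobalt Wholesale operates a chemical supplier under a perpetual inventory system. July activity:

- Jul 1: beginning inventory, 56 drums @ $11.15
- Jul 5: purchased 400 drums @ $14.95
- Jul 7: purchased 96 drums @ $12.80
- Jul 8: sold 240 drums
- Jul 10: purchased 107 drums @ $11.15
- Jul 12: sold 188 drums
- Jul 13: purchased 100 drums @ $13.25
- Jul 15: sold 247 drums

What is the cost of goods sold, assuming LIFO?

COGS = $9,308.25

Jul 8, 240 sold [LIFO — newest first]: 96 @ $12.80 + 144 @ $14.95 = $3,381.60
Jul 12, 188 sold [LIFO — newest first]: 107 @ $11.15 + 81 @ $14.95 = $2,404.00
Jul 15, 247 sold [LIFO — newest first]: 100 @ $13.25 + 147 @ $14.95 = $3,522.65
Total COGS = $3,381.60 + $2,404.00 + $3,522.65 = $9,308.25
Ending inventory: 56 @ $11.15 + 28 @ $14.95 = $1,043.00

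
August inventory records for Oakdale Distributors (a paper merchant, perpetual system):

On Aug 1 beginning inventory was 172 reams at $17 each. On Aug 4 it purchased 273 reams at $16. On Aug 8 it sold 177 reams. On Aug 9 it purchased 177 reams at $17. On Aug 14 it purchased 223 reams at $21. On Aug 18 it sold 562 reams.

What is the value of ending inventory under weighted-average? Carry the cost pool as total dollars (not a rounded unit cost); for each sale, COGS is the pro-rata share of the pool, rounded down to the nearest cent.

Ending inventory = $1,917.46

After Aug 1: 172 on hand, pool $2,924.00 (≈ $17.0000 each)
After Aug 4: 445 on hand, pool $7,292.00 (≈ $16.3865 each)
Aug 8, sell 177: 177/445 × $7,292.00 → $2,900.41
After Aug 9: 445 on hand, pool $7,400.59 (≈ $16.6305 each)
After Aug 14: 668 on hand, pool $12,083.59 (≈ $18.0892 each)
Aug 18, sell 562: 562/668 × $12,083.59 → $10,166.13
Total COGS = $2,900.41 + $10,166.13 = $13,066.54
Ending inventory (cost pool remaining) = $1,917.46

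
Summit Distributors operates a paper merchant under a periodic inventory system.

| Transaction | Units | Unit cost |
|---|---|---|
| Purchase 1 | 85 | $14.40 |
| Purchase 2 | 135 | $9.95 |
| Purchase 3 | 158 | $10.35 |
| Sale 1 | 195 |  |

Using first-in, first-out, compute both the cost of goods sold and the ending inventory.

Sale 1 (195) [FIFO — oldest first]: 85 @ $14.40 + 110 @ $9.95 = $2,318.50
Ending inventory: 25 @ $9.95 + 158 @ $10.35 = $1,884.05

COGS = $2,318.50; ending inventory = $1,884.05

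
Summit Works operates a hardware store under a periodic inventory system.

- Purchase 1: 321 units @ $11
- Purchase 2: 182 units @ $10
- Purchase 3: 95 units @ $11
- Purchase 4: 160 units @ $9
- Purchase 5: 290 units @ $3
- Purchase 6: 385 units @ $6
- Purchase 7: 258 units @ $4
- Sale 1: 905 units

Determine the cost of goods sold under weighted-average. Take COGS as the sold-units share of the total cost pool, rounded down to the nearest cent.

Sale 1, sell 905: 905/1691 × $12,048.00 → $6,447.92
Ending inventory (cost pool remaining) = $5,600.08

COGS = $6,447.92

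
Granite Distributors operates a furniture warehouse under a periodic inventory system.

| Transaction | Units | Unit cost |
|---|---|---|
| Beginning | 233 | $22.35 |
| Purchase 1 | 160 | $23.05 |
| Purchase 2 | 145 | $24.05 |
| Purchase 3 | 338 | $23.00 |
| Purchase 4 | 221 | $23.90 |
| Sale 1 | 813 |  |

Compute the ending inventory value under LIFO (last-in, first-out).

Sale 1 (813) [LIFO — newest first]: 221 @ $23.90 + 338 @ $23.00 + 145 @ $24.05 + 109 @ $23.05 = $19,055.60
Ending inventory: 233 @ $22.35 + 51 @ $23.05 = $6,383.10

Ending inventory = $6,383.10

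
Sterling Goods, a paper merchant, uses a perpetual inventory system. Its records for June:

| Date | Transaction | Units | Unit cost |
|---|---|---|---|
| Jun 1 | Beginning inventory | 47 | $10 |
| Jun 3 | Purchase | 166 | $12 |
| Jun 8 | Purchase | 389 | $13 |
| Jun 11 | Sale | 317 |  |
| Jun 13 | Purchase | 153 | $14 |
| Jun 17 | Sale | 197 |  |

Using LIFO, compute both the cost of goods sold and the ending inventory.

COGS = $6,835; ending inventory = $2,826

Jun 11, 317 sold [LIFO — newest first]: 317 @ $13 = $4,121
Jun 17, 197 sold [LIFO — newest first]: 153 @ $14 + 44 @ $13 = $2,714
Total COGS = $4,121 + $2,714 = $6,835
Ending inventory: 47 @ $10 + 166 @ $12 + 28 @ $13 = $2,826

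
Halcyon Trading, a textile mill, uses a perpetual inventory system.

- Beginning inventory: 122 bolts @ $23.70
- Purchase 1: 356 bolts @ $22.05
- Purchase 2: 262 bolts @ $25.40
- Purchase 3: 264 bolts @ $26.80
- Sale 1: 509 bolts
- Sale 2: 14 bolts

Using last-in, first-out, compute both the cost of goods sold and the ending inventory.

Sale 1 (509) [LIFO — newest first]: 264 @ $26.80 + 245 @ $25.40 = $13,298.20
Sale 2 (14) [LIFO — newest first]: 14 @ $25.40 = $355.60
Total COGS = $13,298.20 + $355.60 = $13,653.80
Ending inventory: 122 @ $23.70 + 356 @ $22.05 + 3 @ $25.40 = $10,817.40

COGS = $13,653.80; ending inventory = $10,817.40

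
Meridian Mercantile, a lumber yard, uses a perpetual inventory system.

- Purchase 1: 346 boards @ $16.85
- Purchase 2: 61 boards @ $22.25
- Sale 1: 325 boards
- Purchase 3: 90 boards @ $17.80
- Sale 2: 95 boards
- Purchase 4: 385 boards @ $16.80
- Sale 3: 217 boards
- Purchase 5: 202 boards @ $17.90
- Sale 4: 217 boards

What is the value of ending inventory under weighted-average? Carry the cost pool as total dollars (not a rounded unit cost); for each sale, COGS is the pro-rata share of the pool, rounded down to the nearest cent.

Ending inventory = $3,997.94

After Purchase 1: 346 on hand, pool $5,830.10 (≈ $16.8500 each)
After Purchase 2: 407 on hand, pool $7,187.35 (≈ $17.6593 each)
Sale 1, sell 325: 325/407 × $7,187.35 → $5,739.28
After Purchase 3: 172 on hand, pool $3,050.07 (≈ $17.7330 each)
Sale 2, sell 95: 95/172 × $3,050.07 → $1,684.63
After Purchase 4: 462 on hand, pool $7,833.44 (≈ $16.9555 each)
Sale 3, sell 217: 217/462 × $7,833.44 → $3,679.34
After Purchase 5: 447 on hand, pool $7,769.90 (≈ $17.3823 each)
Sale 4, sell 217: 217/447 × $7,769.90 → $3,771.96
Total COGS = $5,739.28 + $1,684.63 + $3,679.34 + $3,771.96 = $14,875.21
Ending inventory (cost pool remaining) = $3,997.94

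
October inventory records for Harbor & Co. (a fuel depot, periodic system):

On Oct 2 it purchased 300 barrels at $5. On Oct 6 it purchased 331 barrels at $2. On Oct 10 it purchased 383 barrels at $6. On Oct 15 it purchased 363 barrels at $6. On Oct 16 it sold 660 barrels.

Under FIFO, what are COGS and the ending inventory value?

Oct 16, 660 sold [FIFO — oldest first]: 300 @ $5 + 331 @ $2 + 29 @ $6 = $2,336
Ending inventory: 354 @ $6 + 363 @ $6 = $4,302
Check: goods available $6,638 = COGS $2,336 + ending $4,302

COGS = $2,336; ending inventory = $4,302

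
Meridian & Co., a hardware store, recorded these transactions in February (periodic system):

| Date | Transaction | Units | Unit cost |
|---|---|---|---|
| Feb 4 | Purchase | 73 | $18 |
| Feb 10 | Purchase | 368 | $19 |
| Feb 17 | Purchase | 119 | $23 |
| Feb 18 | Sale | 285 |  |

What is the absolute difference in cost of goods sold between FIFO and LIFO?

FIFO COGS: 73 @ $18 + 212 @ $19 = $5,342
LIFO COGS: 119 @ $23 + 166 @ $19 = $5,891
Difference = |$5,342 − $5,891| = $549

$549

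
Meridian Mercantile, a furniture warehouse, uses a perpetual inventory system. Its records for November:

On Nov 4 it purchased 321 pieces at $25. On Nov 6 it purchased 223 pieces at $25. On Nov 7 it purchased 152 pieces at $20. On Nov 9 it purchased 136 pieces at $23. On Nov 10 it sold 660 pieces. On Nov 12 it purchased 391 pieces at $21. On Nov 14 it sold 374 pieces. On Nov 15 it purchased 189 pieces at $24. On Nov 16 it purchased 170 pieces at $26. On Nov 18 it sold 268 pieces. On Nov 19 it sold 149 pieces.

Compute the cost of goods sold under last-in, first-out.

COGS = $33,660

Nov 10, 660 sold [LIFO — newest first]: 136 @ $23 + 152 @ $20 + 223 @ $25 + 149 @ $25 = $15,468
Nov 14, 374 sold [LIFO — newest first]: 374 @ $21 = $7,854
Nov 18, 268 sold [LIFO — newest first]: 170 @ $26 + 98 @ $24 = $6,772
Nov 19, 149 sold [LIFO — newest first]: 91 @ $24 + 17 @ $21 + 41 @ $25 = $3,566
Total COGS = $15,468 + $7,854 + $6,772 + $3,566 = $33,660
Ending inventory: 131 @ $25 = $3,275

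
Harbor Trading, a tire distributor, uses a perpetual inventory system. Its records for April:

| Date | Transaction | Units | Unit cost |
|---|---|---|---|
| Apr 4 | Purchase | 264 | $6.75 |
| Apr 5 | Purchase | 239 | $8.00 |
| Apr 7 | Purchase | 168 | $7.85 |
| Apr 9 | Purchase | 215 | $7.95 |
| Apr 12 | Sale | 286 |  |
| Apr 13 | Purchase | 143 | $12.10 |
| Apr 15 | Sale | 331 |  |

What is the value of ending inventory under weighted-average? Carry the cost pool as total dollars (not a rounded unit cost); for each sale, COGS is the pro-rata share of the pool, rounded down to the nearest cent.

After Apr 4: 264 on hand, pool $1,782.00 (≈ $6.7500 each)
After Apr 5: 503 on hand, pool $3,694.00 (≈ $7.3439 each)
After Apr 7: 671 on hand, pool $5,012.80 (≈ $7.4706 each)
After Apr 9: 886 on hand, pool $6,722.05 (≈ $7.5870 each)
Apr 12, sell 286: 286/886 × $6,722.05 → $2,169.87
After Apr 13: 743 on hand, pool $6,282.48 (≈ $8.4556 each)
Apr 15, sell 331: 331/743 × $6,282.48 → $2,798.78
Total COGS = $2,169.87 + $2,798.78 = $4,968.65
Ending inventory (cost pool remaining) = $3,483.70

Ending inventory = $3,483.70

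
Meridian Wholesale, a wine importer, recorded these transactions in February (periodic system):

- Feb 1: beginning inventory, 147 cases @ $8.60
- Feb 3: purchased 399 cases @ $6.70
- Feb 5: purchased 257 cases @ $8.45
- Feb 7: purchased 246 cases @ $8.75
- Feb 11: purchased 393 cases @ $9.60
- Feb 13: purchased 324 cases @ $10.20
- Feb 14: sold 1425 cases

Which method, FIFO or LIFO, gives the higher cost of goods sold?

LIFO

FIFO COGS: 147 @ $8.60 + 399 @ $6.70 + 257 @ $8.45 + 246 @ $8.75 + 376 @ $9.60 = $11,871.25
LIFO COGS: 324 @ $10.20 + 393 @ $9.60 + 246 @ $8.75 + 257 @ $8.45 + 205 @ $6.70 = $12,775.25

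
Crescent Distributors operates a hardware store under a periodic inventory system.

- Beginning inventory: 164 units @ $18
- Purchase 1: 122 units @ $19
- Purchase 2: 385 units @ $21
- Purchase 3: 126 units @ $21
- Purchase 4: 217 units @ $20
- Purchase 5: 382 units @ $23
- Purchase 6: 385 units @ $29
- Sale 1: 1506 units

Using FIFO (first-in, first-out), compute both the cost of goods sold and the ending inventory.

Sale 1 (1506) [FIFO — oldest first]: 164 @ $18 + 122 @ $19 + 385 @ $21 + 126 @ $21 + 217 @ $20 + 382 @ $23 + 110 @ $29 = $32,317
Ending inventory: 275 @ $29 = $7,975

COGS = $32,317; ending inventory = $7,975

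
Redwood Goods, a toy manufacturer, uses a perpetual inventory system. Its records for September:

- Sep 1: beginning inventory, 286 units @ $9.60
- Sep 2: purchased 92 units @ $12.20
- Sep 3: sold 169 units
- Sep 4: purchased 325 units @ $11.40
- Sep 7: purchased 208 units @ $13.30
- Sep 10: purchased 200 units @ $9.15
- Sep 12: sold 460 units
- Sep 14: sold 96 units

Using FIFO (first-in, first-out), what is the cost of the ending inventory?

Ending inventory = $4,303.80

Sep 3, 169 sold [FIFO — oldest first]: 169 @ $9.60 = $1,622.40
Sep 12, 460 sold [FIFO — oldest first]: 117 @ $9.60 + 92 @ $12.20 + 251 @ $11.40 = $5,107.00
Sep 14, 96 sold [FIFO — oldest first]: 74 @ $11.40 + 22 @ $13.30 = $1,136.20
Total COGS = $1,622.40 + $5,107.00 + $1,136.20 = $7,865.60
Ending inventory: 186 @ $13.30 + 200 @ $9.15 = $4,303.80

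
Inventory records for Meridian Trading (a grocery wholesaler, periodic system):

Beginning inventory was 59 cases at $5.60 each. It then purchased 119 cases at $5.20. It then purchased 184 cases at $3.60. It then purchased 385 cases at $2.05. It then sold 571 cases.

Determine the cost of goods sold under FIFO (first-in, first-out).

COGS = $2,040.05

Sale 1 (571) [FIFO — oldest first]: 59 @ $5.60 + 119 @ $5.20 + 184 @ $3.60 + 209 @ $2.05 = $2,040.05
Ending inventory: 176 @ $2.05 = $360.80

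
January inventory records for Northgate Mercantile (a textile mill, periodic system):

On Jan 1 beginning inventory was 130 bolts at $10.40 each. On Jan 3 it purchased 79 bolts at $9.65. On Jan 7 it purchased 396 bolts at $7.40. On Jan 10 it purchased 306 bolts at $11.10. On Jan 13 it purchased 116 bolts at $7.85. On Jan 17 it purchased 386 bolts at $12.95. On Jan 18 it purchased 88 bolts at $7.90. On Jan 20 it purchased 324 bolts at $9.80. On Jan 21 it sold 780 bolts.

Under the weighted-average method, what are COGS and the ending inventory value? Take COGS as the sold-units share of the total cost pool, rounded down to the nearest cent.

COGS = $7,787.62; ending inventory = $10,433.43

Jan 21, sell 780: 780/1825 × $18,221.05 → $7,787.62
Ending inventory (cost pool remaining) = $10,433.43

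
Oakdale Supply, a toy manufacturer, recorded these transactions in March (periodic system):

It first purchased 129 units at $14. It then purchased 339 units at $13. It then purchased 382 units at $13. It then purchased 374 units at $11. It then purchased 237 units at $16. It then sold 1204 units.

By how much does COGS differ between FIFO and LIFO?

FIFO COGS: 129 @ $14 + 339 @ $13 + 382 @ $13 + 354 @ $11 = $15,073
LIFO COGS: 237 @ $16 + 374 @ $11 + 382 @ $13 + 211 @ $13 = $15,615
Difference = |$15,073 − $15,615| = $542

$542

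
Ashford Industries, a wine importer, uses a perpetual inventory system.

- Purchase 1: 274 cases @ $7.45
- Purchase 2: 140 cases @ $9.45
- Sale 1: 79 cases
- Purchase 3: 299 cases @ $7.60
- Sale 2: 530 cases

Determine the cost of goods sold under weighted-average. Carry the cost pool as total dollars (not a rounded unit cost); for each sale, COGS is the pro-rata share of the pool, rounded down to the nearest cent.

After Purchase 1: 274 on hand, pool $2,041.30 (≈ $7.4500 each)
After Purchase 2: 414 on hand, pool $3,364.30 (≈ $8.1263 each)
Sale 1, sell 79: 79/414 × $3,364.30 → $641.97
After Purchase 3: 634 on hand, pool $4,994.73 (≈ $7.8781 each)
Sale 2, sell 530: 530/634 × $4,994.73 → $4,175.40
Total COGS = $641.97 + $4,175.40 = $4,817.37
Ending inventory (cost pool remaining) = $819.33

COGS = $4,817.37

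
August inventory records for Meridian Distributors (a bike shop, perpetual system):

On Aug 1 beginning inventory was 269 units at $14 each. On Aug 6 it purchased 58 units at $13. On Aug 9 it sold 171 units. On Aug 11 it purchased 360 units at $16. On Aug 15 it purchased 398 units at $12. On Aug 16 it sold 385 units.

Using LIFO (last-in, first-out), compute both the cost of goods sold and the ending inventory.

Aug 9, 171 sold [LIFO — newest first]: 58 @ $13 + 113 @ $14 = $2,336
Aug 16, 385 sold [LIFO — newest first]: 385 @ $12 = $4,620
Total COGS = $2,336 + $4,620 = $6,956
Ending inventory: 156 @ $14 + 360 @ $16 + 13 @ $12 = $8,100

COGS = $6,956; ending inventory = $8,100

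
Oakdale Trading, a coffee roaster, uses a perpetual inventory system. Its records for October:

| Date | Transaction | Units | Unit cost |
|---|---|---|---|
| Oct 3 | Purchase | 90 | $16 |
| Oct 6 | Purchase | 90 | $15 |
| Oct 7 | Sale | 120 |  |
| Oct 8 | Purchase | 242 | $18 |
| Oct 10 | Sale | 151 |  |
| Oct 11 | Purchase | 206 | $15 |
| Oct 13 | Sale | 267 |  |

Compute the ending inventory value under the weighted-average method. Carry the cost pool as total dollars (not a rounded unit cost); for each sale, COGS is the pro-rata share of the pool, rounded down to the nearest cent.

After Oct 3: 90 on hand, pool $1,440.00 (≈ $16.0000 each)
After Oct 6: 180 on hand, pool $2,790.00 (≈ $15.5000 each)
Oct 7, sell 120: 120/180 × $2,790.00 → $1,860.00
After Oct 8: 302 on hand, pool $5,286.00 (≈ $17.5033 each)
Oct 10, sell 151: 151/302 × $5,286.00 → $2,643.00
After Oct 11: 357 on hand, pool $5,733.00 (≈ $16.0588 each)
Oct 13, sell 267: 267/357 × $5,733.00 → $4,287.70
Total COGS = $1,860.00 + $2,643.00 + $4,287.70 = $8,790.70
Ending inventory (cost pool remaining) = $1,445.30

Ending inventory = $1,445.30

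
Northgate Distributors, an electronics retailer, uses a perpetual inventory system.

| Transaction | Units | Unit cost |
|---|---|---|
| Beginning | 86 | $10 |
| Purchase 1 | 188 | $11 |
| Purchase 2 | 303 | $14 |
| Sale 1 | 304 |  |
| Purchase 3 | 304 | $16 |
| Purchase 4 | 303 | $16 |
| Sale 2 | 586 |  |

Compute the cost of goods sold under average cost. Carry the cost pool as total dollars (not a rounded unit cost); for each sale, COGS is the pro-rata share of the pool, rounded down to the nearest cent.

After Beginning: 86 on hand, pool $860.00 (≈ $10.0000 each)
After Purchase 1: 274 on hand, pool $2,928.00 (≈ $10.6861 each)
After Purchase 2: 577 on hand, pool $7,170.00 (≈ $12.4263 each)
Sale 1, sell 304: 304/577 × $7,170.00 → $3,777.60
After Purchase 3: 577 on hand, pool $8,256.40 (≈ $14.3092 each)
After Purchase 4: 880 on hand, pool $13,104.40 (≈ $14.8914 each)
Sale 2, sell 586: 586/880 × $13,104.40 → $8,726.33
Total COGS = $3,777.60 + $8,726.33 = $12,503.93
Ending inventory (cost pool remaining) = $4,378.07

COGS = $12,503.93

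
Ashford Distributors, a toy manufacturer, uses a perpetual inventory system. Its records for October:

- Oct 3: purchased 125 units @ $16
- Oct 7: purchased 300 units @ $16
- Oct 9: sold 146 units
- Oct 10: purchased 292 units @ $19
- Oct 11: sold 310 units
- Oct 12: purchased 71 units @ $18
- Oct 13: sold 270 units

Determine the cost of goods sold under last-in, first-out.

Oct 9, 146 sold [LIFO — newest first]: 146 @ $16 = $2,336
Oct 11, 310 sold [LIFO — newest first]: 292 @ $19 + 18 @ $16 = $5,836
Oct 13, 270 sold [LIFO — newest first]: 71 @ $18 + 136 @ $16 + 63 @ $16 = $4,462
Total COGS = $2,336 + $5,836 + $4,462 = $12,634
Ending inventory: 62 @ $16 = $992
Check: goods available $13,626 = COGS $12,634 + ending $992

COGS = $12,634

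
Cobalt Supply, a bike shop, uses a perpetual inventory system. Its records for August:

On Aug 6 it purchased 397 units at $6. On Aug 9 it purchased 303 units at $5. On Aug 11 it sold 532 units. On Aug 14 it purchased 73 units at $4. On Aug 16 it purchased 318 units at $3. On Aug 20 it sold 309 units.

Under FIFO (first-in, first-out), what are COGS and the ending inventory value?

COGS = $4,393; ending inventory = $750

Aug 11, 532 sold [FIFO — oldest first]: 397 @ $6 + 135 @ $5 = $3,057
Aug 20, 309 sold [FIFO — oldest first]: 168 @ $5 + 73 @ $4 + 68 @ $3 = $1,336
Total COGS = $3,057 + $1,336 = $4,393
Ending inventory: 250 @ $3 = $750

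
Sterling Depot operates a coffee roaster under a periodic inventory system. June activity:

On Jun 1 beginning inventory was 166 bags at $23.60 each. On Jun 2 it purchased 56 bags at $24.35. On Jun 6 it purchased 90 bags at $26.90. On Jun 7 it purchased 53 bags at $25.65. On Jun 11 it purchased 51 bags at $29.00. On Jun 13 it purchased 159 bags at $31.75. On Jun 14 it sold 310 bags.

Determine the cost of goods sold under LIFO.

Jun 14, 310 sold [LIFO — newest first]: 159 @ $31.75 + 51 @ $29.00 + 53 @ $25.65 + 47 @ $26.90 = $9,151.00
Ending inventory: 166 @ $23.60 + 56 @ $24.35 + 43 @ $26.90 = $6,437.90
Check: goods available $15,588.90 = COGS $9,151.00 + ending $6,437.90

COGS = $9,151.00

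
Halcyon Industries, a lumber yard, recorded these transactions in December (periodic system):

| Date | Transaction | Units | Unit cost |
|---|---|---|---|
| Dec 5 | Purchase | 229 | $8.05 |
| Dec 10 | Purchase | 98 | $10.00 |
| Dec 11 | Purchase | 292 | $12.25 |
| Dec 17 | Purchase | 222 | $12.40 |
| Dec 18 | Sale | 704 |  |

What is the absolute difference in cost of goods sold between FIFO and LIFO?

FIFO COGS: 229 @ $8.05 + 98 @ $10.00 + 292 @ $12.25 + 85 @ $12.40 = $7,454.45
LIFO COGS: 222 @ $12.40 + 292 @ $12.25 + 98 @ $10.00 + 92 @ $8.05 = $8,050.40
Difference = |$7,454.45 − $8,050.40| = $595.95

$595.95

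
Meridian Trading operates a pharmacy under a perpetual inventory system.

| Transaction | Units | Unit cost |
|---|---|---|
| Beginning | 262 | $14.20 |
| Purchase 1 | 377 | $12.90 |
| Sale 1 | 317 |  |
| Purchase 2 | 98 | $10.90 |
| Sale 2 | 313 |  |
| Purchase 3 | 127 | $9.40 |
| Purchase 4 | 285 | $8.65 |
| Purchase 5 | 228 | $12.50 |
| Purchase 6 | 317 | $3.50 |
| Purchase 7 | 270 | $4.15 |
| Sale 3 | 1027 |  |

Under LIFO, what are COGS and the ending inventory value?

Sale 1 (317) [LIFO — newest first]: 317 @ $12.90 = $4,089.30
Sale 2 (313) [LIFO — newest first]: 98 @ $10.90 + 60 @ $12.90 + 155 @ $14.20 = $4,043.20
Sale 3 (1027) [LIFO — newest first]: 270 @ $4.15 + 317 @ $3.50 + 228 @ $12.50 + 212 @ $8.65 = $6,913.80
Total COGS = $4,089.30 + $4,043.20 + $6,913.80 = $15,046.30
Ending inventory: 107 @ $14.20 + 127 @ $9.40 + 73 @ $8.65 = $3,344.65
Check: goods available $18,390.95 = COGS $15,046.30 + ending $3,344.65

COGS = $15,046.30; ending inventory = $3,344.65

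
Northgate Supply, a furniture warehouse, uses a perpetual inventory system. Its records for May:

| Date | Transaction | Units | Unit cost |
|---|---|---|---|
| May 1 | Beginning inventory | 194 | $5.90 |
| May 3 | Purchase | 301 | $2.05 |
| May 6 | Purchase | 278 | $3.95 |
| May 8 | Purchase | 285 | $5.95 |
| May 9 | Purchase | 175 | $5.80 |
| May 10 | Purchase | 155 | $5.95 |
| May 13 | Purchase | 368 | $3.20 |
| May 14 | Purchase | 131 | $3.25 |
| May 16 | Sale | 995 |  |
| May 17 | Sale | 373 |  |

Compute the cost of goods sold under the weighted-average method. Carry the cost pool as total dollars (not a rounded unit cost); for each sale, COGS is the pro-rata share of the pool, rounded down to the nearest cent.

After May 1: 194 on hand, pool $1,144.60 (≈ $5.9000 each)
After May 3: 495 on hand, pool $1,761.65 (≈ $3.5589 each)
After May 6: 773 on hand, pool $2,859.75 (≈ $3.6995 each)
After May 8: 1058 on hand, pool $4,555.50 (≈ $4.3058 each)
After May 9: 1233 on hand, pool $5,570.50 (≈ $4.5178 each)
After May 10: 1388 on hand, pool $6,492.75 (≈ $4.6778 each)
After May 13: 1756 on hand, pool $7,670.35 (≈ $4.3681 each)
After May 14: 1887 on hand, pool $8,096.10 (≈ $4.2905 each)
May 16, sell 995: 995/1887 × $8,096.10 → $4,269.00
May 17, sell 373: 373/892 × $3,827.10 → $1,600.34
Total COGS = $4,269.00 + $1,600.34 = $5,869.34
Ending inventory (cost pool remaining) = $2,226.76
Check: goods available $8,096.10 = COGS $5,869.34 + ending $2,226.76

COGS = $5,869.34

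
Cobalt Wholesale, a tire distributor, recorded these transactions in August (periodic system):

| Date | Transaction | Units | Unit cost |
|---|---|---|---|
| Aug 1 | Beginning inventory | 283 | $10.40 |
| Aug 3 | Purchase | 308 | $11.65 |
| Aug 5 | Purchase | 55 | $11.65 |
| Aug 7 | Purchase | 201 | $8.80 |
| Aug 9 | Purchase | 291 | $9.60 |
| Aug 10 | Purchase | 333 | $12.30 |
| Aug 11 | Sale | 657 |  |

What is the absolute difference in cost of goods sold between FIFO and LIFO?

FIFO COGS: 283 @ $10.40 + 308 @ $11.65 + 55 @ $11.65 + 11 @ $8.80 = $7,268.95
LIFO COGS: 333 @ $12.30 + 291 @ $9.60 + 33 @ $8.80 = $7,179.90
Difference = |$7,268.95 − $7,179.90| = $89.05

$89.05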